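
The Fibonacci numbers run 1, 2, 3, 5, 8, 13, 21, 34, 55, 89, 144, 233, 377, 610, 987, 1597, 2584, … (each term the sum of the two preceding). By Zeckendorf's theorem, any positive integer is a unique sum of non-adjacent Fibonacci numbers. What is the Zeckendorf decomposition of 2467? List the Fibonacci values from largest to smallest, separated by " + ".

1597 + 610 + 233 + 21 + 5 + 1

largest Fibonacci ≤ 2467 is 1597; 2467 − 1597 = 870
largest Fibonacci ≤ 870 is 610; 870 − 610 = 260
largest Fibonacci ≤ 260 is 233; 260 − 233 = 27
largest Fibonacci ≤ 27 is 21; 27 − 21 = 6
largest Fibonacci ≤ 6 is 5; 6 − 5 = 1
largest Fibonacci ≤ 1 is 1; 1 − 1 = 0
So 2467 = 1597 + 610 + 233 + 21 + 5 + 1, with no two terms consecutive in the sequence.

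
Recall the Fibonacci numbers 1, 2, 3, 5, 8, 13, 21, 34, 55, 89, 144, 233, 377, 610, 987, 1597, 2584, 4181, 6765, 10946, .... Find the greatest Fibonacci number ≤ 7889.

6765

6765 ≤ 7889 < 10946, so the largest Fibonacci number not exceeding 7889 is 6765.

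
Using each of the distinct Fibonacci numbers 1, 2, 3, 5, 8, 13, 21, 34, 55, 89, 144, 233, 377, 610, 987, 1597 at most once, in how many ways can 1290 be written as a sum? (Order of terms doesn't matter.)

Each representation comes from the Zeckendorf form by replacing some F_k with F_{k−1} + F_{k−2} where possible.
1290 = 987+233+55+13+2 = 987+233+55+8+5+2 = 987+233+34+21+13+2 = … (13 more), for 16 in all.

16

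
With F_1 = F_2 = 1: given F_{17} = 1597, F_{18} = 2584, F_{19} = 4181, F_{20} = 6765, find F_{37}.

By the addition formula F_{m+n} = F_m F_{n+1} + F_{m−1} F_n with m=20, n=17: F_{37} = 6765·2584 + 4181·1597 = 17480760 + 6677057 = 24157817.

24157817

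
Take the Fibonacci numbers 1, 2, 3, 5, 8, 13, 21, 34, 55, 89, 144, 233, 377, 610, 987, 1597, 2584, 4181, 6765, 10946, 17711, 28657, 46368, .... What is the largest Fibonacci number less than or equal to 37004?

28657

28657 ≤ 37004 < 46368, so the largest Fibonacci number not exceeding 37004 is 28657.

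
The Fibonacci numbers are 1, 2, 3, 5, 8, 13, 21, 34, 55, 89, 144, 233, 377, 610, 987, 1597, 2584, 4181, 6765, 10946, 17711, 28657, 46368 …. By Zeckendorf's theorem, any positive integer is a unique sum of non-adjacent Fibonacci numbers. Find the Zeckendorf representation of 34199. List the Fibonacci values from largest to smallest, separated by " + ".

Greedily peel off the largest Fibonacci term at each step:
largest Fibonacci ≤ 34199 is 28657; 34199 − 28657 = 5542
largest Fibonacci ≤ 5542 is 4181; 5542 − 4181 = 1361
largest Fibonacci ≤ 1361 is 987; 1361 − 987 = 374
largest Fibonacci ≤ 374 is 233; 374 − 233 = 141
largest Fibonacci ≤ 141 is 89; 141 − 89 = 52
largest Fibonacci ≤ 52 is 34; 52 − 34 = 18
largest Fibonacci ≤ 18 is 13; 18 − 13 = 5
largest Fibonacci ≤ 5 is 5; 5 − 5 = 0
So 34199 = 28657 + 4181 + 987 + 233 + 89 + 34 + 13 + 5, with no two terms consecutive in the sequence.

28657 + 4181 + 987 + 233 + 89 + 34 + 13 + 5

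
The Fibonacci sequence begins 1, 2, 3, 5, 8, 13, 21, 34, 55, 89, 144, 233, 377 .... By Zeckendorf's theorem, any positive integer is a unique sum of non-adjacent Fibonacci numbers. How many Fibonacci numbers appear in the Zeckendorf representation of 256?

Greedily peel off the largest Fibonacci term at each step:
largest Fibonacci ≤ 256 is 233; 256 − 233 = 23
largest Fibonacci ≤ 23 is 21; 23 − 21 = 2
largest Fibonacci ≤ 2 is 2; 2 − 2 = 0
256 = 233 + 21 + 2, which has 3 terms.

3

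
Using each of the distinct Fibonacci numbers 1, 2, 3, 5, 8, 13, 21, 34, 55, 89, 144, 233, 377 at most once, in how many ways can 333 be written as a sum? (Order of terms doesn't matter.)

15

Starting from the Zeckendorf form and repeatedly splitting a term F_k into F_{k−1} + F_{k−2} (when neither is already used) reaches every representation.
333 = 233+89+8+3 = 233+89+8+2+1 = 233+55+34+8+3 = 233+89+5+3+2+1 = 233+55+34+8+2+1 = … (10 more), for 15 in all.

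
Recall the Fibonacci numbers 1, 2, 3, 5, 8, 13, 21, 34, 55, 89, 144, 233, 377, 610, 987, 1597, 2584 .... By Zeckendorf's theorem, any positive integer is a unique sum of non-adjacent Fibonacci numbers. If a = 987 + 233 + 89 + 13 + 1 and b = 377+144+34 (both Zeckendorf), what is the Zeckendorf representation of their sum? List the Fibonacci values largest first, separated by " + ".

The two numbers are 1323 and 555, so their sum is 1878.
Repeatedly subtract the largest Fibonacci number that fits:
largest Fibonacci ≤ 1878 is 1597; 1878 − 1597 = 281
largest Fibonacci ≤ 281 is 233; 281 − 233 = 48
largest Fibonacci ≤ 48 is 34; 48 − 34 = 14
largest Fibonacci ≤ 14 is 13; 14 − 13 = 1
largest Fibonacci ≤ 1 is 1; 1 − 1 = 0

1597 + 233 + 34 + 13 + 1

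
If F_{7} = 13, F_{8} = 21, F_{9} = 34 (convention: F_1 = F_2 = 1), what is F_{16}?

By the addition formula F_{m+n} = F_m F_{n+1} + F_{m−1} F_n with m=8, n=8: F_{16} = 21·34 + 13·21 = 714 + 273 = 987.

987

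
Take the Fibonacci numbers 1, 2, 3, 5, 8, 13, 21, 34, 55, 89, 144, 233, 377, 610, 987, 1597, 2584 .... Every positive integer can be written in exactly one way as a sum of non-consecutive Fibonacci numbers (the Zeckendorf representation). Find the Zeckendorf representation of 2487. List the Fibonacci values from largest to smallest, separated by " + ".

1597 ≤ 2487 < 2584, so take 1597; remainder 890
610 ≤ 890 < 987, so take 610; remainder 280
233 ≤ 280 < 377, so take 233; remainder 47
34 ≤ 47 < 55, so take 34; remainder 13
13 ≤ 13 < 21, so take 13; remainder 0
So 2487 = 1597 + 610 + 233 + 34 + 13, with no two terms consecutive in the sequence.

1597 + 610 + 233 + 34 + 13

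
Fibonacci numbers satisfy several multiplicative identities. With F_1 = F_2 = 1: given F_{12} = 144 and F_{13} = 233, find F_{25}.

75025

By F_{2k+1} = F_k² + F_{k+1}²: F_{25} = 144² + 233² = 20736 + 54289 = 75025.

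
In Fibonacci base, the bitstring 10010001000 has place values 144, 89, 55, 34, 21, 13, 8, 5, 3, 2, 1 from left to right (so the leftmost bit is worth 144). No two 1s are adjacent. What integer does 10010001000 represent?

Summing the place values of the 1 bits: 144 + 34 + 5 = 183.

183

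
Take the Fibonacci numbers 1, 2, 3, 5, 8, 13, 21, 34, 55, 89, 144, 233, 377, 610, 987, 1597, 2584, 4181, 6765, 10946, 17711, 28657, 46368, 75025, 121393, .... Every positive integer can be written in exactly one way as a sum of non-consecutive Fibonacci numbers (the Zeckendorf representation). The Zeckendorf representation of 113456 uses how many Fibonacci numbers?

8

113456: greatest Fibonacci not exceeding it is 75025, leaving 38431
38431: greatest Fibonacci not exceeding it is 28657, leaving 9774
9774: greatest Fibonacci not exceeding it is 6765, leaving 3009
3009: greatest Fibonacci not exceeding it is 2584, leaving 425
425: greatest Fibonacci not exceeding it is 377, leaving 48
48: greatest Fibonacci not exceeding it is 34, leaving 14
14: greatest Fibonacci not exceeding it is 13, leaving 1
1: greatest Fibonacci not exceeding it is 1, leaving 0
113456 = 75025 + 28657 + 6765 + 2584 + 377 + 34 + 13 + 1, which has 8 terms.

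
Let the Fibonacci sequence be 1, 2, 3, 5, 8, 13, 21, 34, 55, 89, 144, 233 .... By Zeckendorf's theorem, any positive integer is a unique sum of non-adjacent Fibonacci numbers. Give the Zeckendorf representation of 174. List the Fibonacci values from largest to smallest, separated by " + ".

144 + 21 + 8 + 1

Greedy algorithm:
subtract 144 from 174: 30 remains
subtract 21 from 30: 9 remains
subtract 8 from 9: 1 remains
subtract 1 from 1: 0 remains
So 174 = 144 + 21 + 8 + 1, with no two terms consecutive in the sequence.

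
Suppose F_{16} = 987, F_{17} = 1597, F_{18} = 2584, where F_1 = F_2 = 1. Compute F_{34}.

5702887

By the addition formula F_{m+n} = F_m F_{n+1} + F_{m−1} F_n with m=18, n=16: F_{34} = 2584·1597 + 1597·987 = 4126648 + 1576239 = 5702887.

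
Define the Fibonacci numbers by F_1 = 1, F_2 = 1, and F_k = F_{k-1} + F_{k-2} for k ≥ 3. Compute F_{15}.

Iterating the recurrence up to F_{11} = 89 and F_{10} = 55:
F_{12} = F_{11} + F_{10} = 89 + 55 = 144
F_{13} = F_{12} + F_{11} = 144 + 89 = 233
F_{14} = F_{13} + F_{12} = 233 + 144 = 377
F_{15} = F_{14} + F_{13} = 377 + 233 = 610

610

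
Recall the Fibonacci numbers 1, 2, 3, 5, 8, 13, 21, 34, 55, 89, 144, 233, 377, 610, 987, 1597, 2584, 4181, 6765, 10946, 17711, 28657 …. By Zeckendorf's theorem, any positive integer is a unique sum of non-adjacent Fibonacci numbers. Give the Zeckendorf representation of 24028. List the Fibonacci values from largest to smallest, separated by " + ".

17711 + 4181 + 1597 + 377 + 144 + 13 + 5

17711 ≤ 24028 < 28657, so take 17711; remainder 6317
4181 ≤ 6317 < 6765, so take 4181; remainder 2136
1597 ≤ 2136 < 2584, so take 1597; remainder 539
377 ≤ 539 < 610, so take 377; remainder 162
144 ≤ 162 < 233, so take 144; remainder 18
13 ≤ 18 < 21, so take 13; remainder 5
5 ≤ 5 < 8, so take 5; remainder 0
So 24028 = 17711 + 4181 + 1597 + 377 + 144 + 13 + 5, with no two terms consecutive in the sequence.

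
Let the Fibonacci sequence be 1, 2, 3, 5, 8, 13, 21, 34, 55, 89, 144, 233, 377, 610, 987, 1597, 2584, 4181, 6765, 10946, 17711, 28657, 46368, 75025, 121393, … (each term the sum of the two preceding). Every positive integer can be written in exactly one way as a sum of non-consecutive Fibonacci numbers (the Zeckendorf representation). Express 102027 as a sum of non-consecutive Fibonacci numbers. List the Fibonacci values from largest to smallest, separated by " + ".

75025 + 17711 + 6765 + 1597 + 610 + 233 + 55 + 21 + 8 + 2

Greedily peel off the largest Fibonacci term at each step:
102027: greatest Fibonacci not exceeding it is 75025, leaving 27002
27002: greatest Fibonacci not exceeding it is 17711, leaving 9291
9291: greatest Fibonacci not exceeding it is 6765, leaving 2526
2526: greatest Fibonacci not exceeding it is 1597, leaving 929
929: greatest Fibonacci not exceeding it is 610, leaving 319
319: greatest Fibonacci not exceeding it is 233, leaving 86
86: greatest Fibonacci not exceeding it is 55, leaving 31
31: greatest Fibonacci not exceeding it is 21, leaving 10
10: greatest Fibonacci not exceeding it is 8, leaving 2
2: greatest Fibonacci not exceeding it is 2, leaving 0
So 102027 = 75025 + 17711 + 6765 + 1597 + 610 + 233 + 55 + 21 + 8 + 2, with no two terms consecutive in the sequence.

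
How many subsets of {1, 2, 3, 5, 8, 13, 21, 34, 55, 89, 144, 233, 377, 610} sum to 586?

11

586 = 377+144+55+8+2 = 377+144+55+5+3+2 = 377+144+34+21+8+2 = 377+144+34+21+5+3+2 = … (7 more), for 11 in all.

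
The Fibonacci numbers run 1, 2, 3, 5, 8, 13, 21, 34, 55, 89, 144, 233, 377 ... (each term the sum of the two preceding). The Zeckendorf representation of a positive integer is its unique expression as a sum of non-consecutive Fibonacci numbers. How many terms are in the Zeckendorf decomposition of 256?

3

take 233 (≤ 256); 256 − 233 = 23
take 21 (≤ 23); 23 − 21 = 2
take 2 (≤ 2); 2 − 2 = 0
256 = 233 + 21 + 2, which has 3 terms.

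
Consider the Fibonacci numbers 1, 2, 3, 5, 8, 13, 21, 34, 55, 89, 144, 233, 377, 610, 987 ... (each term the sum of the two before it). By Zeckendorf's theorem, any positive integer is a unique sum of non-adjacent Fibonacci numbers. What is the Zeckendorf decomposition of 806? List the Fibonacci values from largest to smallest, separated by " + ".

610 + 144 + 34 + 13 + 5

Repeatedly subtract the largest Fibonacci number that fits:
610 ≤ 806 < 987, so take 610; remainder 196
144 ≤ 196 < 233, so take 144; remainder 52
34 ≤ 52 < 55, so take 34; remainder 18
13 ≤ 18 < 21, so take 13; remainder 5
5 ≤ 5 < 8, so take 5; remainder 0
So 806 = 610 + 144 + 34 + 13 + 5, with no two terms consecutive in the sequence.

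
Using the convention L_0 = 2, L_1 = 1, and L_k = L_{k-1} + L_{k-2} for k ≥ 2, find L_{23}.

64079

Iterating the recurrence up to L_{19} = 9349 and L_{18} = 5778:
L_{20} = L_{19} + L_{18} = 9349 + 5778 = 15127
L_{21} = L_{20} + L_{19} = 15127 + 9349 = 24476
L_{22} = L_{21} + L_{20} = 24476 + 15127 = 39603
L_{23} = L_{22} + L_{21} = 39603 + 24476 = 64079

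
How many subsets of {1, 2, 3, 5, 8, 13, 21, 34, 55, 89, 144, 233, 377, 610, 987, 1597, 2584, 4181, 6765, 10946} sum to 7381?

Starting from the Zeckendorf form and repeatedly splitting a term F_k into F_{k−1} + F_{k−2} (when neither is already used) reaches every representation.
7381 = 6765+610+5+1 = 6765+610+3+2+1 = 6765+377+233+5+1 = 4181+2584+610+5+1 = 6765+377+233+3+2+1 = … (28 more), for 33 in all.

33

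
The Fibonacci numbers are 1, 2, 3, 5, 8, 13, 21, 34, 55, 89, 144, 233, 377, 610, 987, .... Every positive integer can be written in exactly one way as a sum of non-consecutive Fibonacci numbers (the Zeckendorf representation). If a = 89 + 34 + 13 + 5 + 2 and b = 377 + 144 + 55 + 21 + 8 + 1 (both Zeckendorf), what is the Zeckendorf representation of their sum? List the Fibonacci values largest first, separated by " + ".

610 + 89 + 34 + 13 + 3

The two numbers are 143 and 606, so their sum is 749.
Greedily peel off the largest Fibonacci term at each step:
largest Fibonacci ≤ 749 is 610; 749 − 610 = 139
largest Fibonacci ≤ 139 is 89; 139 − 89 = 50
largest Fibonacci ≤ 50 is 34; 50 − 34 = 16
largest Fibonacci ≤ 16 is 13; 16 − 13 = 3
largest Fibonacci ≤ 3 is 3; 3 − 3 = 0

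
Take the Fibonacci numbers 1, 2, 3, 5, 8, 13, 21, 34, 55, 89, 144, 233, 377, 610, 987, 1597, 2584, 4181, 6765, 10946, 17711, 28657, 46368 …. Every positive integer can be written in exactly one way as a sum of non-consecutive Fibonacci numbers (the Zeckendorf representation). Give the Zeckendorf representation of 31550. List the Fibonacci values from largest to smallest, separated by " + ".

28657 + 2584 + 233 + 55 + 21

31550: greatest Fibonacci not exceeding it is 28657, leaving 2893
2893: greatest Fibonacci not exceeding it is 2584, leaving 309
309: greatest Fibonacci not exceeding it is 233, leaving 76
76: greatest Fibonacci not exceeding it is 55, leaving 21
21: greatest Fibonacci not exceeding it is 21, leaving 0
So 31550 = 28657 + 2584 + 233 + 55 + 21, with no two terms consecutive in the sequence.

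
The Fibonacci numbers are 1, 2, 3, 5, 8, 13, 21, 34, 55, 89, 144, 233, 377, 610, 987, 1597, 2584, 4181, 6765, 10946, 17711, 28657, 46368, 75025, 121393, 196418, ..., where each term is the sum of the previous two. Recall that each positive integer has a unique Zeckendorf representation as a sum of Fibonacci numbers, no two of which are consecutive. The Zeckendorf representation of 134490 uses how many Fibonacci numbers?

121393 ≤ 134490 < 196418, so take 121393; remainder 13097
10946 ≤ 13097 < 17711, so take 10946; remainder 2151
1597 ≤ 2151 < 2584, so take 1597; remainder 554
377 ≤ 554 < 610, so take 377; remainder 177
144 ≤ 177 < 233, so take 144; remainder 33
21 ≤ 33 < 34, so take 21; remainder 12
8 ≤ 12 < 13, so take 8; remainder 4
3 ≤ 4 < 5, so take 3; remainder 1
1 ≤ 1 < 2, so take 1; remainder 0
134490 = 121393 + 10946 + 1597 + 377 + 144 + 21 + 8 + 3 + 1, which has 9 terms.

9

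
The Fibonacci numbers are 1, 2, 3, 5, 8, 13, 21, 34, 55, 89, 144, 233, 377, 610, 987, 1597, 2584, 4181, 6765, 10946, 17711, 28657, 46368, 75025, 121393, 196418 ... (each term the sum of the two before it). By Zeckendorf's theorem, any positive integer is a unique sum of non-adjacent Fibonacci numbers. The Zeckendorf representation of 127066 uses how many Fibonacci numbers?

Repeatedly subtract the largest Fibonacci number that fits:
121393 ≤ 127066 < 196418, so take 121393; remainder 5673
4181 ≤ 5673 < 6765, so take 4181; remainder 1492
987 ≤ 1492 < 1597, so take 987; remainder 505
377 ≤ 505 < 610, so take 377; remainder 128
89 ≤ 128 < 144, so take 89; remainder 39
34 ≤ 39 < 55, so take 34; remainder 5
5 ≤ 5 < 8, so take 5; remainder 0
127066 = 121393 + 4181 + 987 + 377 + 89 + 34 + 5, which has 7 terms.

7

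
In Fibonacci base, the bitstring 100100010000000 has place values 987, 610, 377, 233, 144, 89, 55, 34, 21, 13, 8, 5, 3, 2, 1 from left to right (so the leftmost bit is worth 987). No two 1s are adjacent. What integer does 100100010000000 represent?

1254

Summing the place values of the 1 bits: 987 + 233 + 34 = 1254.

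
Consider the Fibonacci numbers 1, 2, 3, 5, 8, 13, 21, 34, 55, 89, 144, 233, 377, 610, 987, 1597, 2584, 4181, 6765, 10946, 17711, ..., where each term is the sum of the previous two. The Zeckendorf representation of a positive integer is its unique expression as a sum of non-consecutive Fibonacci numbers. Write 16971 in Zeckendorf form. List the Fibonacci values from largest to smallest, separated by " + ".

10946 ≤ 16971 < 17711, so take 10946; remainder 6025
4181 ≤ 6025 < 6765, so take 4181; remainder 1844
1597 ≤ 1844 < 2584, so take 1597; remainder 247
233 ≤ 247 < 377, so take 233; remainder 14
13 ≤ 14 < 21, so take 13; remainder 1
1 ≤ 1 < 2, so take 1; remainder 0
So 16971 = 10946 + 4181 + 1597 + 233 + 13 + 1, with no two terms consecutive in the sequence.

10946 + 4181 + 1597 + 233 + 13 + 1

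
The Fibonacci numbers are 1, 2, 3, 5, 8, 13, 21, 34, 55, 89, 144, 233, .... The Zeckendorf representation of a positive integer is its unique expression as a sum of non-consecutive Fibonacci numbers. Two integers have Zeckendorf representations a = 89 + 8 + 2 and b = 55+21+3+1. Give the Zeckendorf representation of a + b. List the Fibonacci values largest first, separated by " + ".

The two numbers are 99 and 80, so their sum is 179.
Repeatedly subtract the largest Fibonacci number that fits:
144 ≤ 179 < 233, so take 144; remainder 35
34 ≤ 35 < 55, so take 34; remainder 1
1 ≤ 1 < 2, so take 1; remainder 0

144 + 34 + 1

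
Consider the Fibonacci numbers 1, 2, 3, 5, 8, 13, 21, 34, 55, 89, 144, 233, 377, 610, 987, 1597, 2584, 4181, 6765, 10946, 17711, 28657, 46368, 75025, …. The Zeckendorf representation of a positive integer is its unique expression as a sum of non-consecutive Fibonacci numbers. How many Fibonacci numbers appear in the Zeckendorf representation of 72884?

8

subtract 46368 from 72884: 26516 remains
subtract 17711 from 26516: 8805 remains
subtract 6765 from 8805: 2040 remains
subtract 1597 from 2040: 443 remains
subtract 377 from 443: 66 remains
subtract 55 from 66: 11 remains
subtract 8 from 11: 3 remains
subtract 3 from 3: 0 remains
72884 = 46368 + 17711 + 6765 + 1597 + 377 + 55 + 8 + 3, which has 8 terms.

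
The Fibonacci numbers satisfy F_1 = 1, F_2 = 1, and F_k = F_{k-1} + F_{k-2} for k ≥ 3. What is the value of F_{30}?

Iterating the recurrence up to F_{24} = 46368 and F_{23} = 28657:
F_{25} = F_{24} + F_{23} = 46368 + 28657 = 75025
F_{26} = F_{25} + F_{24} = 75025 + 46368 = 121393
F_{27} = F_{26} + F_{25} = 121393 + 75025 = 196418
F_{28} = F_{27} + F_{26} = 196418 + 121393 = 317811
F_{29} = F_{28} + F_{27} = 317811 + 196418 = 514229
F_{30} = F_{29} + F_{28} = 514229 + 317811 = 832040

832040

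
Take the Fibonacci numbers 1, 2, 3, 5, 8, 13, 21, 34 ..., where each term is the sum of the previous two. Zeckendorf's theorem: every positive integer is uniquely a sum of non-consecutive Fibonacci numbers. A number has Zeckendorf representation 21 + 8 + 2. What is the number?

21 + 8 + 2 = 31.

31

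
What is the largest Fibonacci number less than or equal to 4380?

4181

4181 ≤ 4380 < 6765, so the largest Fibonacci number not exceeding 4380 is 4181.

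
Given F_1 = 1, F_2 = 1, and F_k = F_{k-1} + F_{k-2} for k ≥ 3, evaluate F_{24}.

46368

Iterating the recurrence up to F_{18} = 2584 and F_{17} = 1597:
F_{19} = F_{18} + F_{17} = 2584 + 1597 = 4181
F_{20} = F_{19} + F_{18} = 4181 + 2584 = 6765
F_{21} = F_{20} + F_{19} = 6765 + 4181 = 10946
F_{22} = F_{21} + F_{20} = 10946 + 6765 = 17711
F_{23} = F_{22} + F_{21} = 17711 + 10946 = 28657
F_{24} = F_{23} + F_{22} = 28657 + 17711 = 46368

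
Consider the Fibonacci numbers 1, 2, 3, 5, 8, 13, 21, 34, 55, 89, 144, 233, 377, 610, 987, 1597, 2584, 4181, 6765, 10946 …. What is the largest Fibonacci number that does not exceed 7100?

6765

6765 ≤ 7100 < 10946, so the largest Fibonacci number not exceeding 7100 is 6765.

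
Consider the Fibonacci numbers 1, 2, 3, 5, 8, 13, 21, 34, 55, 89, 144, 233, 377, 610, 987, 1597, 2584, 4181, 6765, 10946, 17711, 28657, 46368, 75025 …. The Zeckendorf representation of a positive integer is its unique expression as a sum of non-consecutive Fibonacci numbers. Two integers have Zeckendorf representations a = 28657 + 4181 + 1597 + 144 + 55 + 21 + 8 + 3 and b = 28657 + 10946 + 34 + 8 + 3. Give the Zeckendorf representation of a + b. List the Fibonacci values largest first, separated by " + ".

The two numbers are 34666 and 39648, so their sum is 74314.
Greedily peel off the largest Fibonacci term at each step:
74314 − 46368 = 27946
27946 − 17711 = 10235
10235 − 6765 = 3470
3470 − 2584 = 886
886 − 610 = 276
276 − 233 = 43
43 − 34 = 9
9 − 8 = 1
1 − 1 = 0

46368 + 17711 + 6765 + 2584 + 610 + 233 + 34 + 8 + 1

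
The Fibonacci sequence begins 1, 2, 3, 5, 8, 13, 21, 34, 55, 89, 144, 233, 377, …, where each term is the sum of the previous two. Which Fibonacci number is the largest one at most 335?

233

233 ≤ 335 < 377, so the largest Fibonacci number not exceeding 335 is 233.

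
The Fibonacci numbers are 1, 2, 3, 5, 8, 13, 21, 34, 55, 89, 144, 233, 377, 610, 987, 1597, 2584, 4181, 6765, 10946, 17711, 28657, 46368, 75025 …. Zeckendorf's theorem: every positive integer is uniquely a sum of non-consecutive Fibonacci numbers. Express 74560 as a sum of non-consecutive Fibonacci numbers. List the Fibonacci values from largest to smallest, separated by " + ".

Greedily peel off the largest Fibonacci term at each step:
take 46368 (≤ 74560); 74560 − 46368 = 28192
take 17711 (≤ 28192); 28192 − 17711 = 10481
take 6765 (≤ 10481); 10481 − 6765 = 3716
take 2584 (≤ 3716); 3716 − 2584 = 1132
take 987 (≤ 1132); 1132 − 987 = 145
take 144 (≤ 145); 145 − 144 = 1
take 1 (≤ 1); 1 − 1 = 0
So 74560 = 46368 + 17711 + 6765 + 2584 + 987 + 144 + 1, with no two terms consecutive in the sequence.

46368 + 17711 + 6765 + 2584 + 987 + 144 + 1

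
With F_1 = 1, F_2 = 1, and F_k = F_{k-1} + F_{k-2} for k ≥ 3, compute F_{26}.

121393

Iterating the recurrence up to F_{22} = 17711 and F_{21} = 10946:
F_{23} = F_{22} + F_{21} = 17711 + 10946 = 28657
F_{24} = F_{23} + F_{22} = 28657 + 17711 = 46368
F_{25} = F_{24} + F_{23} = 46368 + 28657 = 75025
F_{26} = F_{25} + F_{24} = 75025 + 46368 = 121393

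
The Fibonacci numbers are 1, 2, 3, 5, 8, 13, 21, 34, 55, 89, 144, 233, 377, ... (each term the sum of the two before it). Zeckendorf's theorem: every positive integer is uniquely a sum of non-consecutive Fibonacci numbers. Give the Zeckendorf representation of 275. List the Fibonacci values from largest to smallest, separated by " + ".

275 − 233 = 42
42 − 34 = 8
8 − 8 = 0
So 275 = 233 + 34 + 8, with no two terms consecutive in the sequence.

233 + 34 + 8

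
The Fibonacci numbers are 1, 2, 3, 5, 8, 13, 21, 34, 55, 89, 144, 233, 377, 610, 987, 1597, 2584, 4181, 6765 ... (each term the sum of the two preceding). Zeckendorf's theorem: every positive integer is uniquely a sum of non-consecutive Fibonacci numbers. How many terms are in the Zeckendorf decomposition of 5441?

6

Greedy algorithm:
4181 ≤ 5441 < 6765, so take 4181; remainder 1260
987 ≤ 1260 < 1597, so take 987; remainder 273
233 ≤ 273 < 377, so take 233; remainder 40
34 ≤ 40 < 55, so take 34; remainder 6
5 ≤ 6 < 8, so take 5; remainder 1
1 ≤ 1 < 2, so take 1; remainder 0
5441 = 4181 + 987 + 233 + 34 + 5 + 1, which has 6 terms.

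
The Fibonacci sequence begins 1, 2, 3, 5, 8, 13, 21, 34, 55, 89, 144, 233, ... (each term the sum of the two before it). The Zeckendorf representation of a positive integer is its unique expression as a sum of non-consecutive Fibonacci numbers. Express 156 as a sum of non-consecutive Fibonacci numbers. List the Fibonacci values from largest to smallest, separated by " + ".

144 + 8 + 3 + 1

Greedy algorithm:
take 144 (≤ 156); 156 − 144 = 12
take 8 (≤ 12); 12 − 8 = 4
take 3 (≤ 4); 4 − 3 = 1
take 1 (≤ 1); 1 − 1 = 0
So 156 = 144 + 8 + 3 + 1, with no two terms consecutive in the sequence.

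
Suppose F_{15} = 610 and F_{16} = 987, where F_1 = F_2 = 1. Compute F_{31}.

1346269

By F_{2k+1} = F_k² + F_{k+1}²: F_{31} = 610² + 987² = 372100 + 974169 = 1346269.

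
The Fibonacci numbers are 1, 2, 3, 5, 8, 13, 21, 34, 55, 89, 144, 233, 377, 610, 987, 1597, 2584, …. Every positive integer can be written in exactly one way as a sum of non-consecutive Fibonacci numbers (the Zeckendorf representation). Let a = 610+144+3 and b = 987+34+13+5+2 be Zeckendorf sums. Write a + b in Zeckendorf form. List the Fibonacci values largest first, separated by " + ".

The two numbers are 757 and 1041, so their sum is 1798.
Greedy algorithm:
subtract 1597 from 1798: 201 remains
subtract 144 from 201: 57 remains
subtract 55 from 57: 2 remains
subtract 2 from 2: 0 remains

1597 + 144 + 55 + 2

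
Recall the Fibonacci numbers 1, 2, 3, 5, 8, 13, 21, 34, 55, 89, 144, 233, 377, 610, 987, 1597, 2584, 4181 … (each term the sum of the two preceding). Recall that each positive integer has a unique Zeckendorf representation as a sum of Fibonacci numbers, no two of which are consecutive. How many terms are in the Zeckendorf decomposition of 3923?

7

2584 ≤ 3923 < 4181, so take 2584; remainder 1339
987 ≤ 1339 < 1597, so take 987; remainder 352
233 ≤ 352 < 377, so take 233; remainder 119
89 ≤ 119 < 144, so take 89; remainder 30
21 ≤ 30 < 34, so take 21; remainder 9
8 ≤ 9 < 13, so take 8; remainder 1
1 ≤ 1 < 2, so take 1; remainder 0
3923 = 2584 + 987 + 233 + 89 + 21 + 8 + 1, which has 7 terms.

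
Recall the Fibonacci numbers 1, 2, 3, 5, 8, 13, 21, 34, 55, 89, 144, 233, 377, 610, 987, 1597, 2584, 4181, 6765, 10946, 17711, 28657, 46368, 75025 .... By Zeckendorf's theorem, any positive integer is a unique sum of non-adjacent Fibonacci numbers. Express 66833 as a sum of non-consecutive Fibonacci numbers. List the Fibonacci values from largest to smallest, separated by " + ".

46368 ≤ 66833 < 75025, so take 46368; remainder 20465
17711 ≤ 20465 < 28657, so take 17711; remainder 2754
2584 ≤ 2754 < 4181, so take 2584; remainder 170
144 ≤ 170 < 233, so take 144; remainder 26
21 ≤ 26 < 34, so take 21; remainder 5
5 ≤ 5 < 8, so take 5; remainder 0
So 66833 = 46368 + 17711 + 2584 + 144 + 21 + 5, with no two terms consecutive in the sequence.

46368 + 17711 + 2584 + 144 + 21 + 5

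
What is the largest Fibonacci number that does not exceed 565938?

514229 ≤ 565938 < 832040, so the largest Fibonacci number not exceeding 565938 is 514229.

514229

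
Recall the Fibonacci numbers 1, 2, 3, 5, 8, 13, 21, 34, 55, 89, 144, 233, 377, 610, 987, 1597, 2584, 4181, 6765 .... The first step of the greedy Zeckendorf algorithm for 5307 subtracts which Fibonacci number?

4181 ≤ 5307 < 6765, so the largest Fibonacci number not exceeding 5307 is 4181.

4181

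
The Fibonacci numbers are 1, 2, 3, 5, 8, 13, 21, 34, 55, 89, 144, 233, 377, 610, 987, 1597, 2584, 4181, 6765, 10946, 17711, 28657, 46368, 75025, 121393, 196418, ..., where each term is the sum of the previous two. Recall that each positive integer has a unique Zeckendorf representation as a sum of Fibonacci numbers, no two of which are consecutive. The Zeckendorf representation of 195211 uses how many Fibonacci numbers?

7

largest Fibonacci ≤ 195211 is 121393; 195211 − 121393 = 73818
largest Fibonacci ≤ 73818 is 46368; 73818 − 46368 = 27450
largest Fibonacci ≤ 27450 is 17711; 27450 − 17711 = 9739
largest Fibonacci ≤ 9739 is 6765; 9739 − 6765 = 2974
largest Fibonacci ≤ 2974 is 2584; 2974 − 2584 = 390
largest Fibonacci ≤ 390 is 377; 390 − 377 = 13
largest Fibonacci ≤ 13 is 13; 13 − 13 = 0
195211 = 121393 + 46368 + 17711 + 6765 + 2584 + 377 + 13, which has 7 terms.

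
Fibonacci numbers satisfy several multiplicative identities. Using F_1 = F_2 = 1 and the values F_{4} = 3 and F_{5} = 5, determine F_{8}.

By the doubling identity F_{2k} = F_k(2F_{k+1} − F_k): F_{8} = 3·(2·5 − 3) = 3·7 = 21.

21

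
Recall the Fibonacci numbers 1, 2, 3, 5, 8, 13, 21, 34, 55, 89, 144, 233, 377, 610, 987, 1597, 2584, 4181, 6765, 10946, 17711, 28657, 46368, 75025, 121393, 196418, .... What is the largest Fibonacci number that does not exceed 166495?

121393 ≤ 166495 < 196418, so the largest Fibonacci number not exceeding 166495 is 121393.

121393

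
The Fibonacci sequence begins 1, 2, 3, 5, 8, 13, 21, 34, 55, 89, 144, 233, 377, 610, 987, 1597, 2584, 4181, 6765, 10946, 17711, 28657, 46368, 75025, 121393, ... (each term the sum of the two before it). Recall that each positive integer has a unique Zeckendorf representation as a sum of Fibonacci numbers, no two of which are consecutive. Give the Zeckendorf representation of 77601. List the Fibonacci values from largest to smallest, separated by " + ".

take 75025 (≤ 77601); 77601 − 75025 = 2576
take 1597 (≤ 2576); 2576 − 1597 = 979
take 610 (≤ 979); 979 − 610 = 369
take 233 (≤ 369); 369 − 233 = 136
take 89 (≤ 136); 136 − 89 = 47
take 34 (≤ 47); 47 − 34 = 13
take 13 (≤ 13); 13 − 13 = 0
So 77601 = 75025 + 1597 + 610 + 233 + 89 + 34 + 13, with no two terms consecutive in the sequence.

75025 + 1597 + 610 + 233 + 89 + 34 + 13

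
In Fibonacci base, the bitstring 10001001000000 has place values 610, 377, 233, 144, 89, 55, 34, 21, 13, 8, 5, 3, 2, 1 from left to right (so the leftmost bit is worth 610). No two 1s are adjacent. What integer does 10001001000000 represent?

720

Summing the place values of the 1 bits: 610 + 89 + 21 = 720.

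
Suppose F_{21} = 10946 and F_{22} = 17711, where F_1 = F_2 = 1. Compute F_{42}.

By the doubling identity F_{2k} = F_k(2F_{k+1} − F_k): F_{42} = 10946·(2·17711 − 10946) = 10946·24476 = 267914296.

267914296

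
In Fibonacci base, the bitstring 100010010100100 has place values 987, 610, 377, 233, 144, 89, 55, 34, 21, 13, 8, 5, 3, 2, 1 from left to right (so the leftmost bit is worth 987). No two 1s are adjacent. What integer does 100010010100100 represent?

1181

Summing the place values of the 1 bits: 987 + 144 + 34 + 13 + 3 = 1181.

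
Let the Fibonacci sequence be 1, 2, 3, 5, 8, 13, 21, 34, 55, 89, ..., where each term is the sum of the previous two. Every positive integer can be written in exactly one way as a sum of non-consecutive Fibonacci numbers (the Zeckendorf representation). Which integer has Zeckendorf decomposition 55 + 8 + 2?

65

55 + 8 + 2 = 65.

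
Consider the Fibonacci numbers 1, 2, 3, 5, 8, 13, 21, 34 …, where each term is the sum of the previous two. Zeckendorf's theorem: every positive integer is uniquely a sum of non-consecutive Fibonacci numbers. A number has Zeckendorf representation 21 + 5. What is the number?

26

21 + 5 = 26.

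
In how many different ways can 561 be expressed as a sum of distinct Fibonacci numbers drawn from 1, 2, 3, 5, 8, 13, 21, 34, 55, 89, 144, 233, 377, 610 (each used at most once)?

Each representation comes from the Zeckendorf form by replacing some F_k with F_{k−1} + F_{k−2} where possible.
561 = 377+144+34+5+1 = 377+144+34+3+2+1 = 377+144+21+13+5+1 = 377+89+55+34+5+1 = 377+144+21+13+3+2+1 = … (10 more), for 15 in all.

15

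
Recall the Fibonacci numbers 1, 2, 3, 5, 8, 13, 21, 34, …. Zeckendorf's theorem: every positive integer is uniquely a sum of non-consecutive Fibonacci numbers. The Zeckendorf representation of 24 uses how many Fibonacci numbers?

Greedy algorithm:
largest Fibonacci ≤ 24 is 21; 24 − 21 = 3
largest Fibonacci ≤ 3 is 3; 3 − 3 = 0
24 = 21 + 3, which has 2 terms.

2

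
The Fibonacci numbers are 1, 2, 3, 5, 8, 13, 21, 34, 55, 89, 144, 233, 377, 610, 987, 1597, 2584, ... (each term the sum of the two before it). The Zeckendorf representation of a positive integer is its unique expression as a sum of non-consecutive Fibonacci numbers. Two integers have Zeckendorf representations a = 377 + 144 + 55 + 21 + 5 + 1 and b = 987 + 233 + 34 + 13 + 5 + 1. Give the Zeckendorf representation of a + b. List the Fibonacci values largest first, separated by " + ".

1597 + 233 + 34 + 8 + 3 + 1

The two numbers are 603 and 1273, so their sum is 1876.
Greedy algorithm:
1876: greatest Fibonacci not exceeding it is 1597, leaving 279
279: greatest Fibonacci not exceeding it is 233, leaving 46
46: greatest Fibonacci not exceeding it is 34, leaving 12
12: greatest Fibonacci not exceeding it is 8, leaving 4
4: greatest Fibonacci not exceeding it is 3, leaving 1
1: greatest Fibonacci not exceeding it is 1, leaving 0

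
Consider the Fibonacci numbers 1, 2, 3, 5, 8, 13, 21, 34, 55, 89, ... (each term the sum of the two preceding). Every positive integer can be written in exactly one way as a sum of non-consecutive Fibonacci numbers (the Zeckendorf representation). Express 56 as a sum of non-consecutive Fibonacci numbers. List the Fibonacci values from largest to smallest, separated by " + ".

55 + 1

56 − 55 = 1
1 − 1 = 0
So 56 = 55 + 1, with no two terms consecutive in the sequence.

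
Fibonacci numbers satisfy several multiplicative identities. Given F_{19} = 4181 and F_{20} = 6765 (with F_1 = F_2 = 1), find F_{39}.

By F_{2k+1} = F_k² + F_{k+1}²: F_{39} = 4181² + 6765² = 17480761 + 45765225 = 63245986.

63245986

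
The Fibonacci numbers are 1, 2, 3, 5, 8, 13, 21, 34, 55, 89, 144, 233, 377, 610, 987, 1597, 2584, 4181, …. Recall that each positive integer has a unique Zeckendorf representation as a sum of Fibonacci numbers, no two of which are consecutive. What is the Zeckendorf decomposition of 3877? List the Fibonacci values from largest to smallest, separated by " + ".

2584 + 987 + 233 + 55 + 13 + 5

Greedily peel off the largest Fibonacci term at each step:
3877: greatest Fibonacci not exceeding it is 2584, leaving 1293
1293: greatest Fibonacci not exceeding it is 987, leaving 306
306: greatest Fibonacci not exceeding it is 233, leaving 73
73: greatest Fibonacci not exceeding it is 55, leaving 18
18: greatest Fibonacci not exceeding it is 13, leaving 5
5: greatest Fibonacci not exceeding it is 5, leaving 0
So 3877 = 2584 + 987 + 233 + 55 + 13 + 5, with no two terms consecutive in the sequence.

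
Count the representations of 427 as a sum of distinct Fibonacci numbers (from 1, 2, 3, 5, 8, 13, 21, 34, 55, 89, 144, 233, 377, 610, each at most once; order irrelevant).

18

427 = 377+34+13+3 = 377+34+13+2+1 = 377+34+8+5+3 = 233+144+34+13+3 = 377+34+8+5+2+1 = … (13 more), for 18 in all.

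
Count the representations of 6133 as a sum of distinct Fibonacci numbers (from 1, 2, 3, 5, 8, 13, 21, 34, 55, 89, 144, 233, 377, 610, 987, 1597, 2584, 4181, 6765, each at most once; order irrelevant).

11

Each representation comes from the Zeckendorf form by replacing some F_k with F_{k−1} + F_{k−2} where possible.
6133 = 4181+1597+233+89+21+8+3+1 = 4181+1597+233+55+34+21+8+3+1 = 4181+987+610+233+89+21+8+3+1 = … (8 more), for 11 in all.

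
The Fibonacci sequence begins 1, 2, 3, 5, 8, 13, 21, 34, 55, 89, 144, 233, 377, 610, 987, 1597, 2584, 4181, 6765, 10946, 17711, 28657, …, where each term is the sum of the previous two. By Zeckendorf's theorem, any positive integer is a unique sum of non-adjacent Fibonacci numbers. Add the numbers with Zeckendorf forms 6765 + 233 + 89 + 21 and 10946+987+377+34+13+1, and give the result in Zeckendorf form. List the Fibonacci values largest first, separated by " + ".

17711 + 1597 + 144 + 13 + 1

The two numbers are 7108 and 12358, so their sum is 19466.
largest Fibonacci ≤ 19466 is 17711; 19466 − 17711 = 1755
largest Fibonacci ≤ 1755 is 1597; 1755 − 1597 = 158
largest Fibonacci ≤ 158 is 144; 158 − 144 = 14
largest Fibonacci ≤ 14 is 13; 14 − 13 = 1
largest Fibonacci ≤ 1 is 1; 1 − 1 = 0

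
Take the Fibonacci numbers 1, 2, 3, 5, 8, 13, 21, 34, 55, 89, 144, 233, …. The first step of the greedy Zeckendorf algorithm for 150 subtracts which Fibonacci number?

144

144 ≤ 150 < 233, so the largest Fibonacci number not exceeding 150 is 144.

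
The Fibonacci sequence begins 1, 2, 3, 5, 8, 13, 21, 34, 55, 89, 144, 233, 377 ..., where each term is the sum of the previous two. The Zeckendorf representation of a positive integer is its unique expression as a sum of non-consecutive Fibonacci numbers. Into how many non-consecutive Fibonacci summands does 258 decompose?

Repeatedly subtract the largest Fibonacci number that fits:
subtract 233 from 258: 25 remains
subtract 21 from 25: 4 remains
subtract 3 from 4: 1 remains
subtract 1 from 1: 0 remains
258 = 233 + 21 + 3 + 1, which has 4 terms.

4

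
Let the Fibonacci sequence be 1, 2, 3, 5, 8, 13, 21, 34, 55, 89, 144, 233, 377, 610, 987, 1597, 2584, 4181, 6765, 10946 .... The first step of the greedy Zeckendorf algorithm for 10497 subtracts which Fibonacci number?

6765

6765 ≤ 10497 < 10946, so the largest Fibonacci number not exceeding 10497 is 6765.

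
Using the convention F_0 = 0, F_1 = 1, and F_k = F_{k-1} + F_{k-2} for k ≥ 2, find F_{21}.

10946

Iterating the recurrence up to F_{13} = 233 and F_{12} = 144:
F_{14} = F_{13} + F_{12} = 233 + 144 = 377
F_{15} = F_{14} + F_{13} = 377 + 233 = 610
F_{16} = F_{15} + F_{14} = 610 + 377 = 987
F_{17} = F_{16} + F_{15} = 987 + 610 = 1597
F_{18} = F_{17} + F_{16} = 1597 + 987 = 2584
F_{19} = F_{18} + F_{17} = 2584 + 1597 = 4181
F_{20} = F_{19} + F_{18} = 4181 + 2584 = 6765
F_{21} = F_{20} + F_{19} = 6765 + 4181 = 10946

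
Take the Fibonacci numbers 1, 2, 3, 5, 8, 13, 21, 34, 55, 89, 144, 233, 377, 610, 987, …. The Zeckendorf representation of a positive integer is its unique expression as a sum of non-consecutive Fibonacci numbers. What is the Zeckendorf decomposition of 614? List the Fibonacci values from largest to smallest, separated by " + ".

Greedy algorithm:
subtract 610 from 614: 4 remains
subtract 3 from 4: 1 remains
subtract 1 from 1: 0 remains
So 614 = 610 + 3 + 1, with no two terms consecutive in the sequence.

610 + 3 + 1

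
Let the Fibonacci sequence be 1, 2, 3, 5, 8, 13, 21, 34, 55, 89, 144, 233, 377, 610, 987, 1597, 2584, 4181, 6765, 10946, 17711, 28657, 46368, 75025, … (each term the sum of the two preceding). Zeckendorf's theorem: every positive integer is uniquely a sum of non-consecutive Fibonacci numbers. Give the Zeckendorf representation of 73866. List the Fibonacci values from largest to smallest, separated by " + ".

46368 + 17711 + 6765 + 2584 + 377 + 55 + 5 + 1

largest Fibonacci ≤ 73866 is 46368; 73866 − 46368 = 27498
largest Fibonacci ≤ 27498 is 17711; 27498 − 17711 = 9787
largest Fibonacci ≤ 9787 is 6765; 9787 − 6765 = 3022
largest Fibonacci ≤ 3022 is 2584; 3022 − 2584 = 438
largest Fibonacci ≤ 438 is 377; 438 − 377 = 61
largest Fibonacci ≤ 61 is 55; 61 − 55 = 6
largest Fibonacci ≤ 6 is 5; 6 − 5 = 1
largest Fibonacci ≤ 1 is 1; 1 − 1 = 0
So 73866 = 46368 + 17711 + 6765 + 2584 + 377 + 55 + 5 + 1, with no two terms consecutive in the sequence.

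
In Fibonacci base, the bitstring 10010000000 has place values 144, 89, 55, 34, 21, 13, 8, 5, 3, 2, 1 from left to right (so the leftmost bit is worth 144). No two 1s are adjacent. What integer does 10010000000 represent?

178

Summing the place values of the 1 bits: 144 + 34 = 178.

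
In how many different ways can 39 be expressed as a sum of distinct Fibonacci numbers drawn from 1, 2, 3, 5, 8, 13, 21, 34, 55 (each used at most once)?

5

39 = 34+5 = 34+3+2 = 21+13+5 = … (2 more), for 5 in all.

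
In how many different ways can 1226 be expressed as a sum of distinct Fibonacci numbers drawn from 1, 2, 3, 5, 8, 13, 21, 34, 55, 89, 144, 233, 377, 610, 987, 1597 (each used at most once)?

18

Each representation comes from the Zeckendorf form by replacing some F_k with F_{k−1} + F_{k−2} where possible.
1226 = 987+233+5+1 = 987+233+3+2+1 = 987+144+89+5+1 = … (15 more), for 18 in all.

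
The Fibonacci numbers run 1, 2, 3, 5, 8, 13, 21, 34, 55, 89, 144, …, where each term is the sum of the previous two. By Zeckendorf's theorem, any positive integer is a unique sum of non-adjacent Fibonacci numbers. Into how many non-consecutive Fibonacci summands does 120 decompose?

4

Repeatedly subtract the largest Fibonacci number that fits:
subtract 89 from 120: 31 remains
subtract 21 from 31: 10 remains
subtract 8 from 10: 2 remains
subtract 2 from 2: 0 remains
120 = 89 + 21 + 8 + 2, which has 4 terms.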